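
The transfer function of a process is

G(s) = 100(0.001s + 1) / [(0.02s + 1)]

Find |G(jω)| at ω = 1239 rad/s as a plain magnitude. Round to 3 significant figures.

6.42

At ω = 1239 rad/s:
zero (1 + j1239·0.001) = 1 + j1.239 → |·| ≈ 1.5922, ∠ ≈ 51.09°
pole (1 + j1239·0.02) = 1 + j24.78 → |·| ≈ 24.8, ∠ ≈ 87.69°
|G| = 100 · 1.5922 / (24.8) ≈ 6.4202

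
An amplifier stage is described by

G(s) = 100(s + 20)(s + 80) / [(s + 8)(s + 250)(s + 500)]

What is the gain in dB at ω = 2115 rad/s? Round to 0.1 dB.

At s = jω = j2115:
zero (s+20): 20 + j2115 → |·| = √(20²+2115²) = √4473625 ≈ 2115.1, ∠ = arctan(2115/20) ≈ 89.46°
zero (s+80): 80 + j2115 → |·| = √(80²+2115²) = √4479625 ≈ 2116.5, ∠ = arctan(2115/80) ≈ 87.83°
pole (s+8): 8 + j2115 → |·| = √(8²+2115²) = √4473289 ≈ 2115, ∠ = arctan(2115/8) ≈ 89.78°
pole (s+250): 250 + j2115 → |·| = √(250²+2115²) = √4535725 ≈ 2129.7, ∠ = arctan(2115/250) ≈ 83.26°
pole (s+500): 500 + j2115 → |·| = √(500²+2115²) = √4723225 ≈ 2173.3, ∠ = arctan(2115/500) ≈ 76.70°
|G| = 100 · 4.4766e+06 / 9.7892e+09 ≈ 0.04573
Gain = 20 log₁₀(0.04573) ≈ -26.80 dB

-26.8 dB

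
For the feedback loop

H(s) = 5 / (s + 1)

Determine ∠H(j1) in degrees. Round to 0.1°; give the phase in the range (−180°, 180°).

-45.0°

Substitute s = j1:
Numerator: 5 = 5 + j0
Denominator: (j1) + 1 = 1 + j1
|N| = √(5² + 0²) ≈ 5, ∠N ≈ 0.00°
|D| = √(1² + 1²) ≈ 1.4142, ∠D ≈ 45.00°
∠H = 0.00° − 45.00° = -45.00°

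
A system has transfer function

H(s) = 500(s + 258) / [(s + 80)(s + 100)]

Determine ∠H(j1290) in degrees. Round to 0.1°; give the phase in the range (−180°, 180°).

-93.3°

At s = jω = j1290:
zero (s+258): 258 + j1290 → |·| = √(258²+1290²) = √1730664 ≈ 1315.5, ∠ = arctan(1290/258) ≈ 78.69°
pole (s+80): 80 + j1290 → |·| = √(80²+1290²) = √1670500 ≈ 1292.5, ∠ = arctan(1290/80) ≈ 86.45°
pole (s+100): 100 + j1290 → |·| = √(100²+1290²) = √1674100 ≈ 1293.9, ∠ = arctan(1290/100) ≈ 85.57°
∠H = 78.69° − 172.02° = -93.33°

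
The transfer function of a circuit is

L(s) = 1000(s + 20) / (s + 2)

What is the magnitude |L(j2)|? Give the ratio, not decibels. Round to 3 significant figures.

7.11e+03

At s = jω = j2:
zero (s+20): 20 + j2 → |·| = √(20²+2²) = √404 ≈ 20.1, ∠ = arctan(2/20) ≈ 5.71°
pole (s+2): 2 + j2 → |·| = √(2²+2²) = √8 ≈ 2.8284, ∠ = arctan(2/2) ≈ 45.00°
|L| = 1000 · 20.1 / 2.8284 ≈ 7106.5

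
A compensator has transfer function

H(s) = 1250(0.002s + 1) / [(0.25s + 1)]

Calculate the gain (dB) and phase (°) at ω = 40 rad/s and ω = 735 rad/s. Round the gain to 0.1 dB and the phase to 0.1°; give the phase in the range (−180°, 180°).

At ω = 40 rad/s:
zero (1 + j40·0.002) = 1 + j0.08 → |·| ≈ 1.0032, ∠ ≈ 4.57°
pole (1 + j40·0.25) = 1 + j10 → |·| ≈ 10.05, ∠ ≈ 84.29°
|H| = 1250 · 1.0032 / (10.05) ≈ 124.78
Gain = 20 log₁₀(124.78) ≈ 41.92 dB
∠H = (4.57°) − (84.29°) = -79.72°

At ω = 735 rad/s:
zero (1 + j735·0.002) = 1 + j1.47 → |·| ≈ 1.7779, ∠ ≈ 55.77°
pole (1 + j735·0.25) = 1 + j183.75 → |·| ≈ 183.75, ∠ ≈ 89.69°
|H| = 1250 · 1.7779 / (183.75) ≈ 12.095
Gain = 20 log₁₀(12.095) ≈ 21.65 dB
∠H = (55.77°) − (89.69°) = -33.92°

ω = 40: 41.9 dB, -79.7°; ω = 735: 21.7 dB, -33.9°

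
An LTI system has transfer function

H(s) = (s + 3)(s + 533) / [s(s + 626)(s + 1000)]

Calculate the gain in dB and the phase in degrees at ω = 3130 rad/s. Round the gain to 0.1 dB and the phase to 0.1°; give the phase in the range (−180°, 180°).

At s = jω = j3130:
zero (s+3): 3 + j3130 → |·| = √(3²+3130²) = √9796909 ≈ 3130, ∠ = arctan(3130/3) ≈ 89.95°
zero (s+533): 533 + j3130 → |·| = √(533²+3130²) = √10080989 ≈ 3175.1, ∠ = arctan(3130/533) ≈ 80.34°
pole (s+626): 626 + j3130 → |·| = √(626²+3130²) = √10188776 ≈ 3192, ∠ = arctan(3130/626) ≈ 78.69°
pole (s+1000): 1000 + j3130 → |·| = √(1000²+3130²) = √10796900 ≈ 3285.9, ∠ = arctan(3130/1000) ≈ 72.28°
pole at origin: |s| = 3130, ∠ = 90.00° (in denominator)
|H| = 1 · 9.9381e+06 / 3.2829e+10 ≈ 0.00030272
Gain = 20 log₁₀(0.00030272) ≈ -70.38 dB
∠H = 170.29° − 240.97° = -70.68°

-70.4 dB, -70.7°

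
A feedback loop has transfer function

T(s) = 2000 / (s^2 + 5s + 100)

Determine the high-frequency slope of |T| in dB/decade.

Each pole contributes −20 dB/decade at high frequency; each zero contributes +20 dB/decade.
Net: 0 zero(s) − 2 pole(s) → -40 dB/decade.

-40 dB/decade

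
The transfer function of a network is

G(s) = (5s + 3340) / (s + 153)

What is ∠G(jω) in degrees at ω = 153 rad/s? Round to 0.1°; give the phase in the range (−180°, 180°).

Substitute s = j153:
Numerator: 5(j153) + 3340 = 3340 + j765
Denominator: (j153) + 153 = 153 + j153
|N| = √(3340² + 765²) ≈ 3426.5, ∠N ≈ 12.90°
|D| = √(153² + 153²) ≈ 216.37, ∠D ≈ 45.00°
∠G = 12.90° − 45.00° = -32.10°

-32.1°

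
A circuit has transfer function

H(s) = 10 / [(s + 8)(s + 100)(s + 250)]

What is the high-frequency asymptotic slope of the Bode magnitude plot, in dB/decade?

Each pole contributes −20 dB/decade at high frequency; each zero contributes +20 dB/decade.
Net: 0 zero(s) − 3 pole(s) → -60 dB/decade.

-60 dB/decade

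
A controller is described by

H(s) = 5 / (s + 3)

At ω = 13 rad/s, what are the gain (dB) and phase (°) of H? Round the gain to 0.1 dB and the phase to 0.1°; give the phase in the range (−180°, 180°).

At s = jω = j13:
pole (s+3): 3 + j13 → |·| = √(3²+13²) = √178 ≈ 13.342, ∠ = arctan(13/3) ≈ 77.01°
|H| = 5 / 13.342 ≈ 0.37476
Gain = 20 log₁₀(0.37476) ≈ -8.52 dB
∠H = 0.00° − 77.01° = -77.01°

-8.5 dB, -77.0°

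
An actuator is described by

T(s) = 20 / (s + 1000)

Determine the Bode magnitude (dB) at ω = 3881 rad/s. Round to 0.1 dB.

Substitute s = j3881:
Numerator: 20 = 20 + j0
Denominator: (j3881) + 1000 = 1000 + j3881
|N| = √(20² + 0²) ≈ 20, ∠N ≈ 0.00°
|D| = √(1000² + 3881²) ≈ 4007.8, ∠D ≈ 75.55°
|T| = 20 / 4007.8 ≈ 0.0049903
Gain = 20 log₁₀(0.0049903) ≈ -46.04 dB

-46.0 dB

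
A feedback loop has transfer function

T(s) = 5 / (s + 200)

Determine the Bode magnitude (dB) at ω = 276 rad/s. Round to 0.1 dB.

Substitute s = j276:
Numerator: 5 = 5 + j0
Denominator: (j276) + 200 = 200 + j276
|N| = √(5² + 0²) ≈ 5, ∠N ≈ 0.00°
|D| = √(200² + 276²) ≈ 340.85, ∠D ≈ 54.07°
|T| = 5 / 340.85 ≈ 0.014669
Gain = 20 log₁₀(0.014669) ≈ -36.67 dB

-36.7 dB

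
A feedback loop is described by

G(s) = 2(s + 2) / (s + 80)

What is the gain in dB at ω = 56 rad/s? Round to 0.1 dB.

At s = jω = j56:
zero (s+2): 2 + j56 → |·| = √(2²+56²) = √3140 ≈ 56.036, ∠ = arctan(56/2) ≈ 87.95°
pole (s+80): 80 + j56 → |·| = √(80²+56²) = √9536 ≈ 97.652, ∠ = arctan(56/80) ≈ 34.99°
|G| = 2 · 56.036 / 97.652 ≈ 1.1477
Gain = 20 log₁₀(1.1477) ≈ 1.20 dB

1.2 dB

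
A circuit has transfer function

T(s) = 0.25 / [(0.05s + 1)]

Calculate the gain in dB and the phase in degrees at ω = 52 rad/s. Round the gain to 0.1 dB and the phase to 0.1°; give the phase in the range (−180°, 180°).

-20.9 dB, -69.0°

At ω = 52 rad/s:
pole (1 + j52·0.05) = 1 + j2.6 → |·| ≈ 2.7857, ∠ ≈ 68.96°
|T| = 0.25 · 1 / (2.7857) ≈ 0.089744
Gain = 20 log₁₀(0.089744) ≈ -20.94 dB
∠T = (0°) − (68.96°) = -68.96°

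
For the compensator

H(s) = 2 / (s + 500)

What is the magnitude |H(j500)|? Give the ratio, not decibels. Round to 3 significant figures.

Substitute s = j500:
Numerator: 2 = 2 + j0
Denominator: (j500) + 500 = 500 + j500
|N| = √(2² + 0²) ≈ 2, ∠N ≈ 0.00°
|D| = √(500² + 500²) ≈ 707.11, ∠D ≈ 45.00°
|H| = 2 / 707.11 ≈ 0.0028284

0.00283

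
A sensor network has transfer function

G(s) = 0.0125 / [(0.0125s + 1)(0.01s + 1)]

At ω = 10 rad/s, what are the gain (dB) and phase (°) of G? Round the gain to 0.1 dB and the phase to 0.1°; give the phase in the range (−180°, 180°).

At ω = 10 rad/s:
pole (1 + j10·0.0125) = 1 + j0.125 → |·| ≈ 1.0078, ∠ ≈ 7.13°
pole (1 + j10·0.01) = 1 + j0.1 → |·| ≈ 1.005, ∠ ≈ 5.71°
|G| = 0.0125 · 1 / (1.0078 · 1.005) ≈ 0.012342
Gain = 20 log₁₀(0.012342) ≈ -38.17 dB
∠G = (0°) − (7.13° + 5.71°) = -12.84°

-38.2 dB, -12.8°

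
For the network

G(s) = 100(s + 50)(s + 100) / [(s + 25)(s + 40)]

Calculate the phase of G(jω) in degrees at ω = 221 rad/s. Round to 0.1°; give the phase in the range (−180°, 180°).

At s = jω = j221:
zero (s+50): 50 + j221 → |·| = √(50²+221²) = √51341 ≈ 226.59, ∠ = arctan(221/50) ≈ 77.25°
zero (s+100): 100 + j221 → |·| = √(100²+221²) = √58841 ≈ 242.57, ∠ = arctan(221/100) ≈ 65.65°
pole (s+25): 25 + j221 → |·| = √(25²+221²) = √49466 ≈ 222.41, ∠ = arctan(221/25) ≈ 83.55°
pole (s+40): 40 + j221 → |·| = √(40²+221²) = √50441 ≈ 224.59, ∠ = arctan(221/40) ≈ 79.74°
∠G = 142.90° − 163.29° = -20.39°

-20.4°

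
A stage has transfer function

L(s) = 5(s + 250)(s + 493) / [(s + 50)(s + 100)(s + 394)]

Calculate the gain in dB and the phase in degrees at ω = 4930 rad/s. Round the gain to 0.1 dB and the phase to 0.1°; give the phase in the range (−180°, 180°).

-59.9 dB, -92.3°

At s = jω = j4930:
zero (s+250): 250 + j4930 → |·| = √(250²+4930²) = √24367400 ≈ 4936.3, ∠ = arctan(4930/250) ≈ 87.10°
zero (s+493): 493 + j4930 → |·| = √(493²+4930²) = √24547949 ≈ 4954.6, ∠ = arctan(4930/493) ≈ 84.29°
pole (s+50): 50 + j4930 → |·| = √(50²+4930²) = √24307400 ≈ 4930.3, ∠ = arctan(4930/50) ≈ 89.42°
pole (s+100): 100 + j4930 → |·| = √(100²+4930²) = √24314900 ≈ 4931, ∠ = arctan(4930/100) ≈ 88.84°
pole (s+394): 394 + j4930 → |·| = √(394²+4930²) = √24460136 ≈ 4945.7, ∠ = arctan(4930/394) ≈ 85.43°
|L| = 5 · 2.4457e+07 / 1.2024e+11 ≈ 0.001017
Gain = 20 log₁₀(0.001017) ≈ -59.85 dB
∠L = 171.39° − 263.69° = -92.30°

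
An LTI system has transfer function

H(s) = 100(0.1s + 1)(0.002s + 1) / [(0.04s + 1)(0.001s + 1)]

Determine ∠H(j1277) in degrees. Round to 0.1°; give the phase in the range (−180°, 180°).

17.4°

At ω = 1277 rad/s:
zero (1 + j1277·0.1) = 1 + j127.7 → |·| ≈ 127.7, ∠ ≈ 89.55°
zero (1 + j1277·0.002) = 1 + j2.554 → |·| ≈ 2.7428, ∠ ≈ 68.62°
pole (1 + j1277·0.04) = 1 + j51.08 → |·| ≈ 51.09, ∠ ≈ 88.88°
pole (1 + j1277·0.001) = 1 + j1.277 → |·| ≈ 1.622, ∠ ≈ 51.94°
∠H = (89.55° + 68.62°) − (88.88° + 51.94°) = 17.35°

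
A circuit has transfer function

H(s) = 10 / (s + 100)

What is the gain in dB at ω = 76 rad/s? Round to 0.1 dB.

-22.0 dB

At s = jω = j76:
pole (s+100): 100 + j76 → |·| = √(100²+76²) = √15776 ≈ 125.6, ∠ = arctan(76/100) ≈ 37.23°
|H| = 10 / 125.6 ≈ 0.079618
Gain = 20 log₁₀(0.079618) ≈ -21.98 dB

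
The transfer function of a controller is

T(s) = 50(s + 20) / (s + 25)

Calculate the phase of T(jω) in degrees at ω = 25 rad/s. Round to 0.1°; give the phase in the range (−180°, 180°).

At s = jω = j25:
zero (s+20): 20 + j25 → |·| = √(20²+25²) = √1025 ≈ 32.016, ∠ = arctan(25/20) ≈ 51.34°
pole (s+25): 25 + j25 → |·| = √(25²+25²) = √1250 ≈ 35.355, ∠ = arctan(25/25) ≈ 45.00°
∠T = 51.34° − 45.00° = 6.34°

6.3°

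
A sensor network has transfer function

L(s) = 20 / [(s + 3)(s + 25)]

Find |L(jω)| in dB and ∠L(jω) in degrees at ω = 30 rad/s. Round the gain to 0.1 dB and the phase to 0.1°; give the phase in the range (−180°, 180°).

At s = jω = j30:
pole (s+3): 3 + j30 → |·| = √(3²+30²) = √909 ≈ 30.15, ∠ = arctan(30/3) ≈ 84.29°
pole (s+25): 25 + j30 → |·| = √(25²+30²) = √1525 ≈ 39.051, ∠ = arctan(30/25) ≈ 50.19°
|L| = 20 / 1177.4 ≈ 0.016987
Gain = 20 log₁₀(0.016987) ≈ -35.40 dB
∠L = 0.00° − 134.48° = -134.48°

-35.4 dB, -134.5°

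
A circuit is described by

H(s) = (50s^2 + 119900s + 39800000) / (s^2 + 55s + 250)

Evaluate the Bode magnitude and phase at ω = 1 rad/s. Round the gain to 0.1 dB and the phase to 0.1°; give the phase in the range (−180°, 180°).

103.9 dB, -12.3°

Substitute s = j1:
Numerator: 50(j1)^2 + 119900(j1) + 39800000 = 39799950 + j119900
Denominator: (j1)^2 + 55(j1) + 250 = 249 + j55
|N| = √(39799950² + 119900²) ≈ 3.98e+07, ∠N ≈ 0.17°
|D| = √(249² + 55²) ≈ 255, ∠D ≈ 12.46°
|H| = 3.98e+07 / 255 ≈ 1.5608e+05
Gain = 20 log₁₀(1.5608e+05) ≈ 103.87 dB
∠H = 0.17° − 12.46° = -12.29°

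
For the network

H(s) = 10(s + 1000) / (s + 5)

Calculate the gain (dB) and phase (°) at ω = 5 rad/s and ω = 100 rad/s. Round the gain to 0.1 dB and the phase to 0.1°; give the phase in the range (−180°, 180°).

ω = 5: 63.0 dB, -44.7°; ω = 100: 40.0 dB, -81.4°

At s = jω = j5:
zero (s+1000): 1000 + j5 → |·| = √(1000²+5²) = √1000025 ≈ 1000, ∠ = arctan(5/1000) ≈ 0.29°
pole (s+5): 5 + j5 → |·| = √(5²+5²) = √50 ≈ 7.0711, ∠ = arctan(5/5) ≈ 45.00°
|H| = 10 · 1000 / 7.0711 ≈ 1414.2
Gain = 20 log₁₀(1414.2) ≈ 63.01 dB
∠H = 0.29° − 45.00° = -44.71°

At s = jω = j100:
zero (s+1000): 1000 + j100 → |·| = √(1000²+100²) = √1010000 ≈ 1005, ∠ = arctan(100/1000) ≈ 5.71°
pole (s+5): 5 + j100 → |·| = √(5²+100²) = √10025 ≈ 100.12, ∠ = arctan(100/5) ≈ 87.14°
|H| = 10 · 1005 / 100.12 ≈ 100.38
Gain = 20 log₁₀(100.38) ≈ 40.03 dB
∠H = 5.71° − 87.14° = -81.43°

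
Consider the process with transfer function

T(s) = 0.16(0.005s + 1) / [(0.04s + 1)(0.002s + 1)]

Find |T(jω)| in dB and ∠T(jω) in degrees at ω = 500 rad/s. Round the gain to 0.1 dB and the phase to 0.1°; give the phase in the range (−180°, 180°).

At ω = 500 rad/s:
zero (1 + j500·0.005) = 1 + j2.5 → |·| ≈ 2.6926, ∠ ≈ 68.20°
pole (1 + j500·0.04) = 1 + j20 → |·| ≈ 20.025, ∠ ≈ 87.14°
pole (1 + j500·0.002) = 1 + j1 → |·| ≈ 1.4142, ∠ ≈ 45.00°
|T| = 0.16 · 2.6926 / (20.025 · 1.4142) ≈ 0.015213
Gain = 20 log₁₀(0.015213) ≈ -36.36 dB
∠T = (68.20°) − (87.14° + 45.00°) = -63.94°

-36.4 dB, -63.9°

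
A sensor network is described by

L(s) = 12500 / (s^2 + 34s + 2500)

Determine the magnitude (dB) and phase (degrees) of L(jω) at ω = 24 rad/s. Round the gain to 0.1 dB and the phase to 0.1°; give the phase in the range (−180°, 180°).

At s = jω = j24:
quadratic: (j24)² + 34·j24 + 2500 = 1924 + j816 → |·| ≈ 2089.9, ∠ ≈ 22.98°
|L| = 12500 / 2089.9 ≈ 5.9811
Gain = 20 log₁₀(5.9811) ≈ 15.54 dB
∠L = 0.00° − 22.98° = -22.98°

15.5 dB, -23.0°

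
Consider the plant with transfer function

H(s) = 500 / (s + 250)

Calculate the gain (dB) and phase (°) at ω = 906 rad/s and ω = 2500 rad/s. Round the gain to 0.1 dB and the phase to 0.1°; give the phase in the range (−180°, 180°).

Substitute s = j906:
Numerator: 500 = 500 + j0
Denominator: (j906) + 250 = 250 + j906
|N| = √(500² + 0²) ≈ 500, ∠N ≈ 0.00°
|D| = √(250² + 906²) ≈ 939.86, ∠D ≈ 74.57°
|H| = 500 / 939.86 ≈ 0.53199
Gain = 20 log₁₀(0.53199) ≈ -5.48 dB
∠H = 0.00° − 74.57° = -74.57°

Substitute s = j2500:
Numerator: 500 = 500 + j0
Denominator: (j2500) + 250 = 250 + j2500
|N| = √(500² + 0²) ≈ 500, ∠N ≈ 0.00°
|D| = √(250² + 2500²) ≈ 2512.5, ∠D ≈ 84.29°
|H| = 500 / 2512.5 ≈ 0.199
Gain = 20 log₁₀(0.199) ≈ -14.02 dB
∠H = 0.00° − 84.29° = -84.29°

ω = 906: -5.5 dB, -74.6°; ω = 2500: -14.0 dB, -84.3°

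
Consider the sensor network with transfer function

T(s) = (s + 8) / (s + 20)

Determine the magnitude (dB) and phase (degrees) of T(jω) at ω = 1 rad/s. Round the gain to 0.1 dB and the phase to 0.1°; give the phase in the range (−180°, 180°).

-7.9 dB, 4.3°

At s = jω = j1:
zero (s+8): 8 + j1 → |·| = √(8²+1²) = √65 ≈ 8.0623, ∠ = arctan(1/8) ≈ 7.13°
pole (s+20): 20 + j1 → |·| = √(20²+1²) = √401 ≈ 20.025, ∠ = arctan(1/20) ≈ 2.86°
|T| = 1 · 8.0623 / 20.025 ≈ 0.40261
Gain = 20 log₁₀(0.40261) ≈ -7.90 dB
∠T = 7.13° − 2.86° = 4.27°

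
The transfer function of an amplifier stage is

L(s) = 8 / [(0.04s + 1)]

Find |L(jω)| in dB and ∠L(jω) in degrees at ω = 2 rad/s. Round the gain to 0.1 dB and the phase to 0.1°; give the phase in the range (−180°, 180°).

18.0 dB, -4.6°

At ω = 2 rad/s:
pole (1 + j2·0.04) = 1 + j0.08 → |·| ≈ 1.0032, ∠ ≈ 4.57°
|L| = 8 · 1 / (1.0032) ≈ 7.9745
Gain = 20 log₁₀(7.9745) ≈ 18.03 dB
∠L = (0°) − (4.57°) = -4.57°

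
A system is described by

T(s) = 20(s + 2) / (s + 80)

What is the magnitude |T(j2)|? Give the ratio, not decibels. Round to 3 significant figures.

0.707

At s = jω = j2:
zero (s+2): 2 + j2 → |·| = √(2²+2²) = √8 ≈ 2.8284, ∠ = arctan(2/2) ≈ 45.00°
pole (s+80): 80 + j2 → |·| = √(80²+2²) = √6404 ≈ 80.025, ∠ = arctan(2/80) ≈ 1.43°
|T| = 20 · 2.8284 / 80.025 ≈ 0.70688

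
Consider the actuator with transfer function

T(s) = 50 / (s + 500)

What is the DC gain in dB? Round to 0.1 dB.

T(0) = 50 / (500) = 0.1
20 log₁₀(0.1) ≈ -20.00 dB

-20.0 dB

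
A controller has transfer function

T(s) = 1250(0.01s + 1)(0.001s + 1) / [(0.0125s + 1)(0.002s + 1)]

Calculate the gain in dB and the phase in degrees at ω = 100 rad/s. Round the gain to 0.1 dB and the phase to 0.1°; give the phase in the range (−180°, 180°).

60.7 dB, -11.9°

At ω = 100 rad/s:
zero (1 + j100·0.01) = 1 + j1 → |·| ≈ 1.4142, ∠ ≈ 45.00°
zero (1 + j100·0.001) = 1 + j0.1 → |·| ≈ 1.005, ∠ ≈ 5.71°
pole (1 + j100·0.0125) = 1 + j1.25 → |·| ≈ 1.6008, ∠ ≈ 51.34°
pole (1 + j100·0.002) = 1 + j0.2 → |·| ≈ 1.0198, ∠ ≈ 11.31°
|T| = 1250 · 1.4142 · 1.005 / (1.6008 · 1.0198) ≈ 1088.3
Gain = 20 log₁₀(1088.3) ≈ 60.73 dB
∠T = (45.00° + 5.71°) − (51.34° + 11.31°) = -11.94°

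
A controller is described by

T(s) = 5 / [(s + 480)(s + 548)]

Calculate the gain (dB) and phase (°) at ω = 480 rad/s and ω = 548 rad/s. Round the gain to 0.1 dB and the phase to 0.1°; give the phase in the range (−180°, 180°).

At s = jω = j480:
pole (s+480): 480 + j480 → |·| = √(480²+480²) = √460800 ≈ 678.82, ∠ = arctan(480/480) ≈ 45.00°
pole (s+548): 548 + j480 → |·| = √(548²+480²) = √530704 ≈ 728.49, ∠ = arctan(480/548) ≈ 41.22°
|T| = 5 / 4.9451e+05 ≈ 1.0111e-05
Gain = 20 log₁₀(1.0111e-05) ≈ -99.90 dB
∠T = 0.00° − 86.22° = -86.22°

At s = jω = j548:
pole (s+480): 480 + j548 → |·| = √(480²+548²) = √530704 ≈ 728.49, ∠ = arctan(548/480) ≈ 48.78°
pole (s+548): 548 + j548 → |·| = √(548²+548²) = √600608 ≈ 774.99, ∠ = arctan(548/548) ≈ 45.00°
|T| = 5 / 5.6457e+05 ≈ 8.8563e-06
Gain = 20 log₁₀(8.8563e-06) ≈ -101.05 dB
∠T = 0.00° − 93.78° = -93.78°

ω = 480: -99.9 dB, -86.2°; ω = 548: -101.1 dB, -93.8°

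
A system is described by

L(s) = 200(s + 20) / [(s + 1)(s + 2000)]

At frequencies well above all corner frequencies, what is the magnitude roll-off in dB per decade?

Each pole contributes −20 dB/decade at high frequency; each zero contributes +20 dB/decade.
Net: 1 zero(s) − 2 pole(s) → -20 dB/decade.

-20 dB/decade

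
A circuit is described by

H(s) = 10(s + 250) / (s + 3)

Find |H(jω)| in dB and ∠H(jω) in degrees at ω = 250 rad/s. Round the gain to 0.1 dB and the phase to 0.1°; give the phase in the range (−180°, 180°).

23.0 dB, -44.3°

At s = jω = j250:
zero (s+250): 250 + j250 → |·| = √(250²+250²) = √125000 ≈ 353.55, ∠ = arctan(250/250) ≈ 45.00°
pole (s+3): 3 + j250 → |·| = √(3²+250²) = √62509 ≈ 250.02, ∠ = arctan(250/3) ≈ 89.31°
|H| = 10 · 353.55 / 250.02 ≈ 14.141
Gain = 20 log₁₀(14.141) ≈ 23.01 dB
∠H = 45.00° − 89.31° = -44.31°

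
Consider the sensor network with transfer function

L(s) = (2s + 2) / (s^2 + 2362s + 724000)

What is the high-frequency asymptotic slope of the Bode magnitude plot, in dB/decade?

Each pole contributes −20 dB/decade at high frequency; each zero contributes +20 dB/decade.
Net: 1 zero(s) − 2 pole(s) → -20 dB/decade.

-20 dB/decade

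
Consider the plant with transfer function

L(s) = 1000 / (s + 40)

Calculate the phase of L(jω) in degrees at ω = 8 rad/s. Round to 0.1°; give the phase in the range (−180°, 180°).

-11.3°

At s = jω = j8:
pole (s+40): 40 + j8 → |·| = √(40²+8²) = √1664 ≈ 40.792, ∠ = arctan(8/40) ≈ 11.31°
∠L = 0.00° − 11.31° = -11.31°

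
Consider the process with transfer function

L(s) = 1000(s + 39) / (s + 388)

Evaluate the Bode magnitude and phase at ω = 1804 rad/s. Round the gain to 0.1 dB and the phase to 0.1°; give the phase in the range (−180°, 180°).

At s = jω = j1804:
zero (s+39): 39 + j1804 → |·| = √(39²+1804²) = √3255937 ≈ 1804.4, ∠ = arctan(1804/39) ≈ 88.76°
pole (s+388): 388 + j1804 → |·| = √(388²+1804²) = √3404960 ≈ 1845.3, ∠ = arctan(1804/388) ≈ 77.86°
|L| = 1000 · 1804.4 / 1845.3 ≈ 977.84
Gain = 20 log₁₀(977.84) ≈ 59.81 dB
∠L = 88.76° − 77.86° = 10.90°

59.8 dB, 10.9°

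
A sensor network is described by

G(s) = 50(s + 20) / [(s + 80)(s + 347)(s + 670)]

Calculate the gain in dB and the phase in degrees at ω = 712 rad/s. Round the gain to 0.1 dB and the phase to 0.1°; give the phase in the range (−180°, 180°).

At s = jω = j712:
zero (s+20): 20 + j712 → |·| = √(20²+712²) = √507344 ≈ 712.28, ∠ = arctan(712/20) ≈ 88.39°
pole (s+80): 80 + j712 → |·| = √(80²+712²) = √513344 ≈ 716.48, ∠ = arctan(712/80) ≈ 83.59°
pole (s+347): 347 + j712 → |·| = √(347²+712²) = √627353 ≈ 792.06, ∠ = arctan(712/347) ≈ 64.02°
pole (s+670): 670 + j712 → |·| = √(670²+712²) = √955844 ≈ 977.67, ∠ = arctan(712/670) ≈ 46.74°
|G| = 50 · 712.28 / 5.5482e+08 ≈ 6.419e-05
Gain = 20 log₁₀(6.419e-05) ≈ -83.85 dB
∠G = 88.39° − 194.35° = -105.96°

-83.9 dB, -106.0°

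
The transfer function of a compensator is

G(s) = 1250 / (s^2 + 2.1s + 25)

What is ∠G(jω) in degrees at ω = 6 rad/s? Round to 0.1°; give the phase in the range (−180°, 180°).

At s = jω = j6:
quadratic: (j6)² + 2.1·j6 + 25 = -11 + j12.6 → |·| ≈ 16.726, ∠ ≈ 131.12°
∠G = 0.00° − 131.12° = -131.12°

-131.1°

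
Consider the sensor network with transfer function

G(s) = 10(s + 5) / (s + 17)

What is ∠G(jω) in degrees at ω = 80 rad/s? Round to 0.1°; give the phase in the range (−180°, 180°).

At s = jω = j80:
zero (s+5): 5 + j80 → |·| = √(5²+80²) = √6425 ≈ 80.156, ∠ = arctan(80/5) ≈ 86.42°
pole (s+17): 17 + j80 → |·| = √(17²+80²) = √6689 ≈ 81.786, ∠ = arctan(80/17) ≈ 78.00°
∠G = 86.42° − 78.00° = 8.42°

8.4°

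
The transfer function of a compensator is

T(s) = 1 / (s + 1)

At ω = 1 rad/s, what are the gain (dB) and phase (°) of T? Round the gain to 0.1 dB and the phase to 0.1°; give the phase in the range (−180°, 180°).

-3.0 dB, -45.0°

Substitute s = j1:
Numerator: 1 = 1 + j0
Denominator: (j1) + 1 = 1 + j1
|N| = √(1² + 0²) ≈ 1, ∠N ≈ 0.00°
|D| = √(1² + 1²) ≈ 1.4142, ∠D ≈ 45.00°
|T| = 1 / 1.4142 ≈ 0.70711
Gain = 20 log₁₀(0.70711) ≈ -3.01 dB
∠T = 0.00° − 45.00° = -45.00°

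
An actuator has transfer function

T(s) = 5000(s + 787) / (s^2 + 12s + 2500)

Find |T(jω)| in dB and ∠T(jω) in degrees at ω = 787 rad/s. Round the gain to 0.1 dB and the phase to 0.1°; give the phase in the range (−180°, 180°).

At s = jω = j787:
zero (s+787): 787 + j787 → |·| = √(787²+787²) = √1238738 ≈ 1113, ∠ = arctan(787/787) ≈ 45.00°
quadratic: (j787)² + 12·j787 + 2500 = -616869 + j9444 → |·| ≈ 6.1694e+05, ∠ ≈ 179.12°
|T| = 5000 · 1113 / 6.1694e+05 ≈ 9.0203
Gain = 20 log₁₀(9.0203) ≈ 19.10 dB
∠T = 45.00° − 179.12° = -134.12°

19.1 dB, -134.1°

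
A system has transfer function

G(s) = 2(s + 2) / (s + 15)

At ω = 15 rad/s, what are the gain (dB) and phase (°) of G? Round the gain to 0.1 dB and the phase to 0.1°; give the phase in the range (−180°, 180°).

3.1 dB, 37.4°

At s = jω = j15:
zero (s+2): 2 + j15 → |·| = √(2²+15²) = √229 ≈ 15.133, ∠ = arctan(15/2) ≈ 82.41°
pole (s+15): 15 + j15 → |·| = √(15²+15²) = √450 ≈ 21.213, ∠ = arctan(15/15) ≈ 45.00°
|G| = 2 · 15.133 / 21.213 ≈ 1.4268
Gain = 20 log₁₀(1.4268) ≈ 3.09 dB
∠G = 82.41° − 45.00° = 37.41°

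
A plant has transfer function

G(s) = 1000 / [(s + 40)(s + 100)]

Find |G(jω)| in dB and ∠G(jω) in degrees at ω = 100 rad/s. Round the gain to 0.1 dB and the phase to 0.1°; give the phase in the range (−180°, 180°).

-23.7 dB, -113.2°

At s = jω = j100:
pole (s+40): 40 + j100 → |·| = √(40²+100²) = √11600 ≈ 107.7, ∠ = arctan(100/40) ≈ 68.20°
pole (s+100): 100 + j100 → |·| = √(100²+100²) = √20000 ≈ 141.42, ∠ = arctan(100/100) ≈ 45.00°
|G| = 1000 / 15231 ≈ 0.065656
Gain = 20 log₁₀(0.065656) ≈ -23.65 dB
∠G = 0.00° − 113.20° = -113.20°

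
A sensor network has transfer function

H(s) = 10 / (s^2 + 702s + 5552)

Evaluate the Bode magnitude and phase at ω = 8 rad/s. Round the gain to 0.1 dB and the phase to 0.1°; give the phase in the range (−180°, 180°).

-57.9 dB, -45.7°

Substitute s = j8:
Numerator: 10 = 10 + j0
Denominator: (j8)^2 + 702(j8) + 5552 = 5488 + j5616
|N| = √(10² + 0²) ≈ 10, ∠N ≈ 0.00°
|D| = √(5488² + 5616²) ≈ 7852.2, ∠D ≈ 45.66°
|H| = 10 / 7852.2 ≈ 0.0012735
Gain = 20 log₁₀(0.0012735) ≈ -57.90 dB
∠H = 0.00° − 45.66° = -45.66°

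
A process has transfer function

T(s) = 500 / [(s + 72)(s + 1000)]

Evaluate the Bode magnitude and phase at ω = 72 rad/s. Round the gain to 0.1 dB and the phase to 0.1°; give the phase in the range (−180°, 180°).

-46.2 dB, -49.1°

At s = jω = j72:
pole (s+72): 72 + j72 → |·| = √(72²+72²) = √10368 ≈ 101.82, ∠ = arctan(72/72) ≈ 45.00°
pole (s+1000): 1000 + j72 → |·| = √(1000²+72²) = √1005184 ≈ 1002.6, ∠ = arctan(72/1000) ≈ 4.12°
|T| = 500 / 1.0208e+05 ≈ 0.0048981
Gain = 20 log₁₀(0.0048981) ≈ -46.20 dB
∠T = 0.00° − 49.12° = -49.12°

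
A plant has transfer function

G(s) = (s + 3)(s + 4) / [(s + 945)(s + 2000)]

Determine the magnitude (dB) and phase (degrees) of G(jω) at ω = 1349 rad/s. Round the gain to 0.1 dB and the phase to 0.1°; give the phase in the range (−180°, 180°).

-6.8 dB, 90.7°

At s = jω = j1349:
zero (s+3): 3 + j1349 → |·| = √(3²+1349²) = √1819810 ≈ 1349, ∠ = arctan(1349/3) ≈ 89.87°
zero (s+4): 4 + j1349 → |·| = √(4²+1349²) = √1819817 ≈ 1349, ∠ = arctan(1349/4) ≈ 89.83°
pole (s+945): 945 + j1349 → |·| = √(945²+1349²) = √2712826 ≈ 1647.1, ∠ = arctan(1349/945) ≈ 54.99°
pole (s+2000): 2000 + j1349 → |·| = √(2000²+1349²) = √5819801 ≈ 2412.4, ∠ = arctan(1349/2000) ≈ 34.00°
|G| = 1 · 1.8198e+06 / 3.9735e+06 ≈ 0.45798
Gain = 20 log₁₀(0.45798) ≈ -6.78 dB
∠G = 179.70° − 88.99° = 90.71°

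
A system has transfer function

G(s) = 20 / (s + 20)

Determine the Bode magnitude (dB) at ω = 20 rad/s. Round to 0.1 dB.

-3.0 dB

At s = jω = j20:
pole (s+20): 20 + j20 → |·| = √(20²+20²) = √800 ≈ 28.284, ∠ = arctan(20/20) ≈ 45.00°
|G| = 20 / 28.284 ≈ 0.70711
Gain = 20 log₁₀(0.70711) ≈ -3.01 dB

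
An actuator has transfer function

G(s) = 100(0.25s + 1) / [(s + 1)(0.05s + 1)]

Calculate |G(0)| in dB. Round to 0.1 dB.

G(0) = 100 · 1 / 1 = 100
20 log₁₀(100) ≈ 40.00 dB

40.0 dB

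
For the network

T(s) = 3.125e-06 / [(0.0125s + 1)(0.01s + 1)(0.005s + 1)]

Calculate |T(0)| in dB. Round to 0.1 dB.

-110.1 dB

T(0) = 3.125e-06 · 1 / 1 = 3.125e-06
20 log₁₀(3.125e-06) ≈ -110.10 dB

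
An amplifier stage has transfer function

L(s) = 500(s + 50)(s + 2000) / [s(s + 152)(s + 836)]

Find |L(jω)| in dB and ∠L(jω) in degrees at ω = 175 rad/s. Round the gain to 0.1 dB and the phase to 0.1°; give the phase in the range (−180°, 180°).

At s = jω = j175:
zero (s+50): 50 + j175 → |·| = √(50²+175²) = √33125 ≈ 182, ∠ = arctan(175/50) ≈ 74.05°
zero (s+2000): 2000 + j175 → |·| = √(2000²+175²) = √4030625 ≈ 2007.6, ∠ = arctan(175/2000) ≈ 5.00°
pole (s+152): 152 + j175 → |·| = √(152²+175²) = √53729 ≈ 231.8, ∠ = arctan(175/152) ≈ 49.02°
pole (s+836): 836 + j175 → |·| = √(836²+175²) = √729521 ≈ 854.12, ∠ = arctan(175/836) ≈ 11.82°
pole at origin: |s| = 175, ∠ = 90.00° (in denominator)
|L| = 500 · 3.6538e+05 / 3.4647e+07 ≈ 5.2729
Gain = 20 log₁₀(5.2729) ≈ 14.44 dB
∠L = 79.05° − 150.84° = -71.79°

14.4 dB, -71.8°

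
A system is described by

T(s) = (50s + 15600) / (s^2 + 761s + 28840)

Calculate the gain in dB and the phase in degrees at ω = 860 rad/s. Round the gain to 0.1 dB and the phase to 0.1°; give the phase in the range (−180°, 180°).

-26.5 dB, -67.3°

Substitute s = j860:
Numerator: 50(j860) + 15600 = 15600 + j43000
Denominator: (j860)^2 + 761(j860) + 28840 = -710760 + j654460
|N| = √(15600² + 43000²) ≈ 45742, ∠N ≈ 70.06°
|D| = √(710760² + 654460²) ≈ 9.6618e+05, ∠D ≈ 137.36°
|T| = 45742 / 9.6618e+05 ≈ 0.047343
Gain = 20 log₁₀(0.047343) ≈ -26.49 dB
∠T = 70.06° − 137.36° = -67.30°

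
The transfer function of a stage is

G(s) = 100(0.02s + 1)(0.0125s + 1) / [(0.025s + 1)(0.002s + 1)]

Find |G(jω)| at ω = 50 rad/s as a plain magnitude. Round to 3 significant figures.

At ω = 50 rad/s:
zero (1 + j50·0.02) = 1 + j1 → |·| ≈ 1.4142, ∠ ≈ 45.00°
zero (1 + j50·0.0125) = 1 + j0.625 → |·| ≈ 1.1792, ∠ ≈ 32.01°
pole (1 + j50·0.025) = 1 + j1.25 → |·| ≈ 1.6008, ∠ ≈ 51.34°
pole (1 + j50·0.002) = 1 + j0.1 → |·| ≈ 1.005, ∠ ≈ 5.71°
|G| = 100 · 1.4142 · 1.1792 / (1.6008 · 1.005) ≈ 103.66

104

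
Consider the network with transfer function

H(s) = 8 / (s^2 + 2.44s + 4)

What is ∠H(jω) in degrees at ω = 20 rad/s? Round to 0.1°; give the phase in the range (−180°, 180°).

At s = jω = j20:
quadratic: (j20)² + 2.44·j20 + 4 = -396 + j48.8 → |·| ≈ 399, ∠ ≈ 172.97°
∠H = 0.00° − 172.97° = -172.97°

-173.0°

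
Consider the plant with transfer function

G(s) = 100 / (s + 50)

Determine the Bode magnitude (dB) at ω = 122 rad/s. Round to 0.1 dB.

Substitute s = j122:
Numerator: 100 = 100 + j0
Denominator: (j122) + 50 = 50 + j122
|N| = √(100² + 0²) ≈ 100, ∠N ≈ 0.00°
|D| = √(50² + 122²) ≈ 131.85, ∠D ≈ 67.71°
|G| = 100 / 131.85 ≈ 0.75844
Gain = 20 log₁₀(0.75844) ≈ -2.40 dB

-2.4 dB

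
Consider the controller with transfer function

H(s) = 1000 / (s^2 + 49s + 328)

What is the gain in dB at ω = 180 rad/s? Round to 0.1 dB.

Substitute s = j180:
Numerator: 1000 = 1000 + j0
Denominator: (j180)^2 + 49(j180) + 328 = -32072 + j8820
|N| = √(1000² + 0²) ≈ 1000, ∠N ≈ 0.00°
|D| = √(32072² + 8820²) ≈ 33263, ∠D ≈ 164.62°
|H| = 1000 / 33263 ≈ 0.030063
Gain = 20 log₁₀(0.030063) ≈ -30.44 dB

-30.4 dB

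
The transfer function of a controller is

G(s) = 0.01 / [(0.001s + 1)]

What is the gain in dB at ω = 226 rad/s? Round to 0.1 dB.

At ω = 226 rad/s:
pole (1 + j226·0.001) = 1 + j0.226 → |·| ≈ 1.0252, ∠ ≈ 12.73°
|G| = 0.01 · 1 / (1.0252) ≈ 0.0097542
Gain = 20 log₁₀(0.0097542) ≈ -40.22 dB

-40.2 dB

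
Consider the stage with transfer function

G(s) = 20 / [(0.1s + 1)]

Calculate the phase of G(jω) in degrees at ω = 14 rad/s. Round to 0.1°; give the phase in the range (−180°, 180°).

-54.5°

At ω = 14 rad/s:
pole (1 + j14·0.1) = 1 + j1.4 → |·| ≈ 1.7205, ∠ ≈ 54.46°
∠G = (0°) − (54.46°) = -54.46°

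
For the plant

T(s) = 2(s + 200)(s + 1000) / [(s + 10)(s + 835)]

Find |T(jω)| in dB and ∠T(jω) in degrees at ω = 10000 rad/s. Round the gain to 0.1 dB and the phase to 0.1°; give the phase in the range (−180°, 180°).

6.0 dB, -2.0°

At s = jω = j10000:
zero (s+200): 200 + j10000 → |·| = √(200²+10000²) = √100040000 ≈ 10002, ∠ = arctan(10000/200) ≈ 88.85°
zero (s+1000): 1000 + j10000 → |·| = √(1000²+10000²) = √101000000 ≈ 10050, ∠ = arctan(10000/1000) ≈ 84.29°
pole (s+10): 10 + j10000 → |·| = √(10²+10000²) = √100000100 ≈ 10000, ∠ = arctan(10000/10) ≈ 89.94°
pole (s+835): 835 + j10000 → |·| = √(835²+10000²) = √100697225 ≈ 10035, ∠ = arctan(10000/835) ≈ 85.23°
|T| = 2 · 1.0052e+08 / 1.0035e+08 ≈ 2.0034
Gain = 20 log₁₀(2.0034) ≈ 6.04 dB
∠T = 173.14° − 175.17° = -2.03°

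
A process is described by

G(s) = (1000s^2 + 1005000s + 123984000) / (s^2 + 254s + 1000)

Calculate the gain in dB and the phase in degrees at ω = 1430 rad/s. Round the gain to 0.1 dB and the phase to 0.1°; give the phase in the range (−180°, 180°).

61.3 dB, -26.7°

Substitute s = j1430:
Numerator: 1000(j1430)^2 + 1005000(j1430) + 123984000 = -1920916000 + j1437150000
Denominator: (j1430)^2 + 254(j1430) + 1000 = -2043900 + j363220
|N| = √(1920916000² + 1437150000²) ≈ 2.399e+09, ∠N ≈ 143.20°
|D| = √(2043900² + 363220²) ≈ 2.0759e+06, ∠D ≈ 169.92°
|G| = 2.399e+09 / 2.0759e+06 ≈ 1155.6
Gain = 20 log₁₀(1155.6) ≈ 61.26 dB
∠G = 143.20° − 169.92° = -26.72°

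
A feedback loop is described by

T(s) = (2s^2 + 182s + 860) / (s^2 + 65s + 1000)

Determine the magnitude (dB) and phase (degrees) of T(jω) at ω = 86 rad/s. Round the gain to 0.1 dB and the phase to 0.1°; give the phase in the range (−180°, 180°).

7.8 dB, -7.2°

Substitute s = j86:
Numerator: 2(j86)^2 + 182(j86) + 860 = -13932 + j15652
Denominator: (j86)^2 + 65(j86) + 1000 = -6396 + j5590
|N| = √(13932² + 15652²) ≈ 20954, ∠N ≈ 131.67°
|D| = √(6396² + 5590²) ≈ 8494.5, ∠D ≈ 138.85°
|T| = 20954 / 8494.5 ≈ 2.4668
Gain = 20 log₁₀(2.4668) ≈ 7.84 dB
∠T = 131.67° − 138.85° = -7.18°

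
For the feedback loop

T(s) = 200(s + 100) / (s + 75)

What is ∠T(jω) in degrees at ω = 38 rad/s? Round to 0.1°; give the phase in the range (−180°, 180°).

At s = jω = j38:
zero (s+100): 100 + j38 → |·| = √(100²+38²) = √11444 ≈ 106.98, ∠ = arctan(38/100) ≈ 20.81°
pole (s+75): 75 + j38 → |·| = √(75²+38²) = √7069 ≈ 84.077, ∠ = arctan(38/75) ≈ 26.87°
∠T = 20.81° − 26.87° = -6.06°

-6.1°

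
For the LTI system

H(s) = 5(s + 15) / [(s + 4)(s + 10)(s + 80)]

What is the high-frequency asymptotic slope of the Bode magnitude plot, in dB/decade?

Each pole contributes −20 dB/decade at high frequency; each zero contributes +20 dB/decade.
Net: 1 zero(s) − 3 pole(s) → -40 dB/decade.

-40 dB/decade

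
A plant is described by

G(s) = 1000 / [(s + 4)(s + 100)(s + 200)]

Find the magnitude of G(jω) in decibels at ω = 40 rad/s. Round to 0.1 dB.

-58.9 dB

At s = jω = j40:
pole (s+4): 4 + j40 → |·| = √(4²+40²) = √1616 ≈ 40.2, ∠ = arctan(40/4) ≈ 84.29°
pole (s+100): 100 + j40 → |·| = √(100²+40²) = √11600 ≈ 107.7, ∠ = arctan(40/100) ≈ 21.80°
pole (s+200): 200 + j40 → |·| = √(200²+40²) = √41600 ≈ 203.96, ∠ = arctan(40/200) ≈ 11.31°
|G| = 1000 / 8.8305e+05 ≈ 0.0011324
Gain = 20 log₁₀(0.0011324) ≈ -58.92 dB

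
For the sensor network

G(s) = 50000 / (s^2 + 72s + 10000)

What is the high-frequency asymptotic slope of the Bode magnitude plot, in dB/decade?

-40 dB/decade

Each pole contributes −20 dB/decade at high frequency; each zero contributes +20 dB/decade.
Net: 0 zero(s) − 2 pole(s) → -40 dB/decade.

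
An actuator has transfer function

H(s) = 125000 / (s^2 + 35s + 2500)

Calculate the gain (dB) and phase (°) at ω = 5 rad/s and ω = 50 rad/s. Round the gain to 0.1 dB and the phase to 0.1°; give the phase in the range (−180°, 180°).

At s = jω = j5:
quadratic: (j5)² + 35·j5 + 2500 = 2475 + j175 → |·| ≈ 2481.2, ∠ ≈ 4.04°
|H| = 125000 / 2481.2 ≈ 50.379
Gain = 20 log₁₀(50.379) ≈ 34.04 dB
∠H = 0.00° − 4.04° = -4.04°

At s = jω = j50:
quadratic: (j50)² + 35·j50 + 2500 = 0 + j1750 → |·| ≈ 1750, ∠ ≈ 90.00°
|H| = 125000 / 1750 ≈ 71.429
Gain = 20 log₁₀(71.429) ≈ 37.08 dB
∠H = 0.00° − 90.00° = -90.00°

ω = 5: 34.0 dB, -4.0°; ω = 50: 37.1 dB, -90.0°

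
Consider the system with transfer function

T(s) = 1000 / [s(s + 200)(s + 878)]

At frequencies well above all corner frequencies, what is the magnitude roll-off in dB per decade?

-60 dB/decade

Each pole contributes −20 dB/decade at high frequency; each zero contributes +20 dB/decade.
Net: 0 zero(s) − 3 pole(s) → -60 dB/decade.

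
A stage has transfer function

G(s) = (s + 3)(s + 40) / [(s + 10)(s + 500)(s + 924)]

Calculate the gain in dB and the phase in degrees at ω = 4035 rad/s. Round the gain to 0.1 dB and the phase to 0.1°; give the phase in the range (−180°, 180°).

-72.4 dB, -70.5°

At s = jω = j4035:
zero (s+3): 3 + j4035 → |·| = √(3²+4035²) = √16281234 ≈ 4035, ∠ = arctan(4035/3) ≈ 89.96°
zero (s+40): 40 + j4035 → |·| = √(40²+4035²) = √16282825 ≈ 4035.2, ∠ = arctan(4035/40) ≈ 89.43°
pole (s+10): 10 + j4035 → |·| = √(10²+4035²) = √16281325 ≈ 4035, ∠ = arctan(4035/10) ≈ 89.86°
pole (s+500): 500 + j4035 → |·| = √(500²+4035²) = √16531225 ≈ 4065.9, ∠ = arctan(4035/500) ≈ 82.94°
pole (s+924): 924 + j4035 → |·| = √(924²+4035²) = √17135001 ≈ 4139.4, ∠ = arctan(4035/924) ≈ 77.10°
|G| = 1 · 1.6282e+07 / 6.7911e+10 ≈ 0.00023975
Gain = 20 log₁₀(0.00023975) ≈ -72.40 dB
∠G = 179.39° − 249.90° = -70.51°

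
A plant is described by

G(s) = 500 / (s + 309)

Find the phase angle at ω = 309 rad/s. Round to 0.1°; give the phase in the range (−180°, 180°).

At s = jω = j309:
pole (s+309): 309 + j309 → |·| = √(309²+309²) = √190962 ≈ 436.99, ∠ = arctan(309/309) ≈ 45.00°
∠G = 0.00° − 45.00° = -45.00°

-45.0°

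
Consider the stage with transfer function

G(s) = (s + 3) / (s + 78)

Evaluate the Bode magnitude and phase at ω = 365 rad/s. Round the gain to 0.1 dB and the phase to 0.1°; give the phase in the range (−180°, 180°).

At s = jω = j365:
zero (s+3): 3 + j365 → |·| = √(3²+365²) = √133234 ≈ 365.01, ∠ = arctan(365/3) ≈ 89.53°
pole (s+78): 78 + j365 → |·| = √(78²+365²) = √139309 ≈ 373.24, ∠ = arctan(365/78) ≈ 77.94°
|G| = 1 · 365.01 / 373.24 ≈ 0.97795
Gain = 20 log₁₀(0.97795) ≈ -0.19 dB
∠G = 89.53° − 77.94° = 11.59°

-0.2 dB, 11.6°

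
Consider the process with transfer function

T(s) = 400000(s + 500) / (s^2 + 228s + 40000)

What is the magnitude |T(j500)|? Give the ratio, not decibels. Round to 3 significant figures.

At s = jω = j500:
zero (s+500): 500 + j500 → |·| = √(500²+500²) = √500000 ≈ 707.11, ∠ = arctan(500/500) ≈ 45.00°
quadratic: (j500)² + 228·j500 + 40000 = -210000 + j114000 → |·| ≈ 2.3895e+05, ∠ ≈ 151.50°
|T| = 400000 · 707.11 / 2.3895e+05 ≈ 1183.7

1.18e+03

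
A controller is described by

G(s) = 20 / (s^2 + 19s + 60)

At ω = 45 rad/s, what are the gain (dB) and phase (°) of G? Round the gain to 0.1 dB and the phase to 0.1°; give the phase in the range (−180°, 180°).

Substitute s = j45:
Numerator: 20 = 20 + j0
Denominator: (j45)^2 + 19(j45) + 60 = -1965 + j855
|N| = √(20² + 0²) ≈ 20, ∠N ≈ 0.00°
|D| = √(1965² + 855²) ≈ 2143, ∠D ≈ 156.49°
|G| = 20 / 2143 ≈ 0.0093327
Gain = 20 log₁₀(0.0093327) ≈ -40.60 dB
∠G = 0.00° − 156.49° = -156.49°

-40.6 dB, -156.5°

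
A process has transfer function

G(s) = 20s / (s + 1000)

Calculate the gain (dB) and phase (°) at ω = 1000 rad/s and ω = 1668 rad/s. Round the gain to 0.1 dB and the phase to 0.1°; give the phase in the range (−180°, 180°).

At s = jω = j1000:
zero at origin: s = j1000 → |·| = 1000, ∠ = 90.00°
pole (s+1000): 1000 + j1000 → |·| = √(1000²+1000²) = √2000000 ≈ 1414.2, ∠ = arctan(1000/1000) ≈ 45.00°
|G| = 20 · 1000 / 1414.2 ≈ 14.142
Gain = 20 log₁₀(14.142) ≈ 23.01 dB
∠G = 90.00° − 45.00° = 45.00°

At s = jω = j1668:
zero at origin: s = j1668 → |·| = 1668, ∠ = 90.00°
pole (s+1000): 1000 + j1668 → |·| = √(1000²+1668²) = √3782224 ≈ 1944.8, ∠ = arctan(1668/1000) ≈ 59.06°
|G| = 20 · 1668 / 1944.8 ≈ 17.153
Gain = 20 log₁₀(17.153) ≈ 24.69 dB
∠G = 90.00° − 59.06° = 30.94°

ω = 1000: 23.0 dB, 45.0°; ω = 1668: 24.7 dB, 30.9°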